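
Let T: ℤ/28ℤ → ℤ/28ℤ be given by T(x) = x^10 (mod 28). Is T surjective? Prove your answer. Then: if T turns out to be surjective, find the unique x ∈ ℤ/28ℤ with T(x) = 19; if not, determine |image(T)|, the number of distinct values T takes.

T(6): Repeated squaring mod 28: 6^1 ≡ 6, 6^2 ≡ 6² = 36 ≡ 8, 6^4 ≡ 8² = 64 ≡ 8, 6^8 ≡ 8² = 64 ≡ 8. Since 10 = 8 + 2, 6^10 ≡ 8·8: 8·8 = 64 ≡ 8. So 6^10 ≡ 8 (mod 28).
T(8): Repeated squaring mod 28: 8^1 ≡ 8, 8^2 ≡ 8² = 64 ≡ 8, 8^4 ≡ 8² = 64 ≡ 8, 8^8 ≡ 8² = 64 ≡ 8. Since 10 = 8 + 2, 8^10 ≡ 8·8: 8·8 = 64 ≡ 8. So 8^10 ≡ 8 (mod 28).
So T(6) = T(8) = 8 while 6 ≠ 8, hence T is not injective.
A non-injective map from the 28-element set ℤ/28ℤ to itself takes at most 27 distinct values, so it cannot be surjective. Therefore T is not surjective.
Since T is not surjective, we determine |image(T)|. Computing x^10 mod 28 for each x (by repeated squaring, reducing mod 28 at every step), the values T(0), T(1), …, T(27) are: 0, 1, 16, 25, 4, 9, 8, 21, 8, 9, 4, 25, 16, 1, 0, 1, 16, 25, 4, 9, 8, 21, 8, 9, 4, 25, 16, 1.
The distinct values are {0, 1, 4, 8, 9, 16, 21, 25}; there are 8 of them.

8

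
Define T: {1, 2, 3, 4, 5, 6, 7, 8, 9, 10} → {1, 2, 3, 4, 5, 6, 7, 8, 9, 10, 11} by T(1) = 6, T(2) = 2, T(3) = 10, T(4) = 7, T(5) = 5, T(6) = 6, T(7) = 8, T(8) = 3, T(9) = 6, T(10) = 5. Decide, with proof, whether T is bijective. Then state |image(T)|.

7

T(1) = 6 = T(6) with 1 ≠ 6, so T is not injective, hence not bijective.
The image of T is {2, 3, 5, 6, 7, 8, 10}, which has 7 elements.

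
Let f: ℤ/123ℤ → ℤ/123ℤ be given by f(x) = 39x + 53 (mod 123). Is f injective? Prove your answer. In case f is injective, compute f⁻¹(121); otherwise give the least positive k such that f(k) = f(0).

Recall that injectivity means: for all u, v in the domain, f(u) = f(v) implies u = v.
We have gcd(39, 123) = 3 > 1. Taking u = 0 and v = 41: f(0) = 53 and f(41) = 39·41 + 53 = 1652 ≡ 53 (mod 123).
So f(0) = f(41) while 0 ≠ 41, hence f is not injective.
Since f is not injective, we find the least positive k with f(k) = f(0): this means 39k ≡ 0 (mod 123), i.e. 123 ∣ 39k. Since gcd(39, 123) = 3, dividing through by 3 this holds exactly when 41 ∣ 13k, and as gcd(13, 41) = 1, exactly when 41 ∣ k.
The smallest positive such k is 41.

41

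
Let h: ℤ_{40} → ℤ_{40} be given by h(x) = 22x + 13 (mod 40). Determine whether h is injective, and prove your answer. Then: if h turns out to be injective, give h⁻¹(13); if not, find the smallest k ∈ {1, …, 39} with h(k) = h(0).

We have gcd(22, 40) = 2 > 1. Taking s = 0 and t = 20: h(0) = 13 and h(20) = 22·20 + 13 = 453 ≡ 13 (mod 40).
So h(0) = h(20) while 0 ≠ 20, hence h is not injective.
Since h is not injective, we find the least positive k with h(k) = h(0): this means 22k ≡ 0 (mod 40), i.e. 40 ∣ 22k. Since gcd(22, 40) = 2, dividing through by 2 this holds exactly when 20 ∣ 11k, and as gcd(11, 20) = 1, exactly when 20 ∣ k.
The smallest positive such k is 20.

20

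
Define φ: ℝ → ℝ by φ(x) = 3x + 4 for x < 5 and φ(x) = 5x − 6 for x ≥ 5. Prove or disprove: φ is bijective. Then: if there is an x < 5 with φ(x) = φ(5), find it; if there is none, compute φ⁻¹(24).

6

Both pieces are strictly increasing (slopes 3 and 5), so each is injective on its own interval.
The left piece maps (−∞, 5) onto (−∞, 19); the right piece maps [5, ∞) onto [19, ∞).
Since 19 = 19, the images partition ℝ: φ is injective and surjective, hence bijective.
Because the two images are disjoint, no x < 5 has φ(x) = φ(5), so we compute φ⁻¹(24): 24 lies in [19, ∞), so solve 5x − 6 = 24: x = (24 + 6)/5 = 6.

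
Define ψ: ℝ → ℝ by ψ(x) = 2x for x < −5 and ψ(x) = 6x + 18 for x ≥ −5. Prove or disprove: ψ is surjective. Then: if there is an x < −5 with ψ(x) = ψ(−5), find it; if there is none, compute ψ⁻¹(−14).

-6

Both pieces are strictly increasing (slopes 2 and 6), so each is injective on its own interval.
The left piece maps (−∞, −5) onto (−∞, −10); the right piece maps [−5, ∞) onto [−12, ∞).
The union (−∞, −10) ∪ [−12, ∞) covers ℝ, so ψ is surjective.
For the follow-up: the images overlap, so an x < −5 with ψ(x) = ψ(−5) exists. ψ(−5) = −12; solving 2x = −12 for x < −5 gives x = (−12 − 0)/2 = −6.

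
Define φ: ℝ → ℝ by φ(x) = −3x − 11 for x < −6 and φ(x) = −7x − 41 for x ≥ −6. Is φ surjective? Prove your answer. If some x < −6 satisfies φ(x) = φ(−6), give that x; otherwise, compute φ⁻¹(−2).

Both pieces are strictly decreasing (slopes −3 and −7), so each is injective on its own interval.
The left piece maps (−∞, −6) onto (7, ∞); the right piece maps [−6, ∞) onto (−∞, 1].
The union (7, ∞) ∪ (−∞, 1] omits the interval between 7 and 1; in particular 7 has no preimage. So φ is not surjective.
Because the two images are disjoint, no x < −6 has φ(x) = φ(−6), so we compute φ⁻¹(−2): −2 lies in (−∞, 1], so solve −7x − 41 = −2: x = (−2 + 41)/(−7) = −39/7.

-39/7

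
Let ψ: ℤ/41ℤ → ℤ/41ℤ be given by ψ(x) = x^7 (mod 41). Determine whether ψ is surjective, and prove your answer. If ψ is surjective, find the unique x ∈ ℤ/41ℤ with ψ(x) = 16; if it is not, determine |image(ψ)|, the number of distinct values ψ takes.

Since 41 is prime, the nonzero elements of ℤ/41ℤ form a cyclic group of order 40.
As gcd(7, 40) = 1, raising to the 7th power is a bijection on this group: if a^7 ≡ b^7 then (ab^{−1})^7 = 1, and the only element of order dividing gcd(7, 40) = 1 is 1, so a = b.
With ψ(0) = 0 this makes ψ injective on all of ℤ/41ℤ, hence bijective (finite equal-size domain and codomain). In particular ψ is surjective.
Since ψ is surjective, we find the preimage of 16. The inverse of x ↦ x^7 on (ℤ/41ℤ)^× is x ↦ x^23, because 7·23 = 161 = 4·40 + 1 ≡ 1 (mod 40) and x^{40} = 1 for x ≠ 0 (Fermat). So ψ⁻¹(16) = 16^23 mod 41.
Repeated squaring mod 41: 16^1 ≡ 16, 16^2 ≡ 16² = 256 ≡ 10, 16^4 ≡ 10² = 100 ≡ 18, 16^8 ≡ 18² = 324 ≡ 37, 16^16 ≡ 37² = 1369 ≡ 16. Since 23 = 16 + 4 + 2 + 1, 16^23 ≡ 16·18·10·16: 16·18 = 288 ≡ 1, then 1·10 = 10, then 10·16 = 160 ≡ 37. So 16^23 ≡ 37 (mod 41).
Hence ψ⁻¹(16) = 37.

37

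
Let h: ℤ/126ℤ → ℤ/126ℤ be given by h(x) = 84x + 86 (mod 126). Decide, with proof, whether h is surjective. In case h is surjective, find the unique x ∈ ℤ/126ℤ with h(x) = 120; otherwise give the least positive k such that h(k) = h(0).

Since gcd(84, 126) = 42, we have 84x ≡ 0 (mod 42) for all x, so h(x) ≡ 2 (mod 42).
But 0 ≢ 2 (mod 42), so 0 ∈ ℤ/126ℤ has no preimage. Thus h is not surjective.
Since h is not surjective, we find the least positive k with h(k) = h(0): this means 84k ≡ 0 (mod 126), i.e. 126 ∣ 84k. Since gcd(84, 126) = 42, dividing through by 42 this holds exactly when 3 ∣ 2k, and as gcd(2, 3) = 1, exactly when 3 ∣ k.
The smallest positive such k is 3.

3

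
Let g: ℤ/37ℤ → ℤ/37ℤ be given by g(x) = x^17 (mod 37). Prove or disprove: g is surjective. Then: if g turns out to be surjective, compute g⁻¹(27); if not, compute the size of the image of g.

11

Since 37 is prime, the nonzero elements of ℤ/37ℤ form a cyclic group of order 36.
As gcd(17, 36) = 1, raising to the 17th power is a bijection on this group: if s^17 ≡ t^17 then (st^{−1})^17 = 1, and the only element of order dividing gcd(17, 36) = 1 is 1, so s = t.
With g(0) = 0 this makes g injective on all of ℤ/37ℤ, hence bijective (finite equal-size domain and codomain). In particular g is surjective.
Since g is surjective, we find the preimage of 27. The inverse of x ↦ x^17 on (ℤ/37ℤ)^× is x ↦ x^17, because 17·17 = 289 = 8·36 + 1 ≡ 1 (mod 36) and x^{36} = 1 for x ≠ 0 (Fermat). So g⁻¹(27) = 27^17 mod 37.
Repeated squaring mod 37: 27^1 ≡ 27, 27^2 ≡ 27² = 729 ≡ 26, 27^4 ≡ 26² = 676 ≡ 10, 27^8 ≡ 10² = 100 ≡ 26, 27^16 ≡ 26² = 676 ≡ 10. Since 17 = 16 + 1, 27^17 ≡ 10·27: 10·27 = 270 ≡ 11. So 27^17 ≡ 11 (mod 37).
Hence g⁻¹(27) = 11.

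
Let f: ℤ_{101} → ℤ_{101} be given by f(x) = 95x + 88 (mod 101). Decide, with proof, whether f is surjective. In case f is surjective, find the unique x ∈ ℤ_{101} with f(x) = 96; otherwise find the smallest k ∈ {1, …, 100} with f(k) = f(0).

66

By definition, f is surjective if every y in the codomain equals f(x) for some x in the domain.
Since gcd(95, 101) = 1, 95 is invertible modulo 101. Euclid's algorithm: 101 = 1·95 + 6, 95 = 15·6 + 5, 6 = 1·5 + 1; back-substituting gives 1 = 84·95 − 79·101, so 95⁻¹ ≡ 84 (mod 101).
Then y ↦ 84(y − 88) is a two-sided inverse to f, so every y ∈ ℤ_{101} has a preimage.
Thus f is surjective.
Since f is surjective, we find f⁻¹(96): we need 95x ≡ 96 − 88 ≡ 8 (mod 101). Using 95⁻¹ = 84: x ≡ 84·8 = 672 = 6·101 + 66, so x = 66.
Check: f(66) = 95·66 + 88 = 6358 = 62·101 + 96 ≡ 96 (mod 101).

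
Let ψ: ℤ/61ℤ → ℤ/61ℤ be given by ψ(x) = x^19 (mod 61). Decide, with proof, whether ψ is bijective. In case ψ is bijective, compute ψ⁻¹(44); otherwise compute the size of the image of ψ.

Since 61 is prime, the nonzero elements of ℤ/61ℤ form a cyclic group of order 60.
As gcd(19, 60) = 1, raising to the 19th power is a bijection on this group: if s^19 ≡ t^19 then (st^{−1})^19 = 1, and the only element of order dividing gcd(19, 60) = 1 is 1, so s = t.
With ψ(0) = 0 this makes ψ injective on all of ℤ/61ℤ, hence bijective (finite equal-size domain and codomain). In particular ψ is bijective.
Since ψ is bijective, we find the preimage of 44. The inverse of x ↦ x^19 on (ℤ/61ℤ)^× is x ↦ x^19, because 19·19 = 361 = 6·60 + 1 ≡ 1 (mod 60) and x^{60} = 1 for x ≠ 0 (Fermat). So ψ⁻¹(44) = 44^19 mod 61.
Repeated squaring mod 61: 44^1 ≡ 44, 44^2 ≡ 44² = 1936 ≡ 45, 44^4 ≡ 45² = 2025 ≡ 12, 44^8 ≡ 12² = 144 ≡ 22, 44^16 ≡ 22² = 484 ≡ 57. Since 19 = 16 + 2 + 1, 44^19 ≡ 57·45·44: 57·45 = 2565 ≡ 3, then 3·44 = 132 ≡ 10. So 44^19 ≡ 10 (mod 61).
Hence ψ⁻¹(44) = 10.

10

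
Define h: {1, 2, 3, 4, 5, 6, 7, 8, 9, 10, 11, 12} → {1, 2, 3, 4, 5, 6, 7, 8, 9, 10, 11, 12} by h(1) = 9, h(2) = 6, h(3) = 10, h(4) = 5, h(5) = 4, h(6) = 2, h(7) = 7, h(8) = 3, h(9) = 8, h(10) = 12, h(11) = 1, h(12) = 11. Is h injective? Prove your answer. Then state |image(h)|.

The values h(1), …, h(12) are 9, 6, 10, 5, 4, 2, 7, 3, 8, 12, 1, 11 — all distinct.
So h(s) = h(t) only when s = t, and h is injective.
The image of h is {1, 2, 3, 4, 5, 6, 7, 8, 9, 10, 11, 12}, which has 12 elements.

12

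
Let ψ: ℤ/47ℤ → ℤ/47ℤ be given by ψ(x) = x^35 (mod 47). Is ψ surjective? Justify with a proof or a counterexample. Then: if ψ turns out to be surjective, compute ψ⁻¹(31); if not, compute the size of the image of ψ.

Since 47 is prime, the nonzero elements of ℤ/47ℤ form a cyclic group of order 46.
As gcd(35, 46) = 1, raising to the 35th power is a bijection on this group: if u^35 ≡ v^35 then (uv^{−1})^35 = 1, and the only element of order dividing gcd(35, 46) = 1 is 1, so u = v.
With ψ(0) = 0 this makes ψ injective on all of ℤ/47ℤ, hence bijective (finite equal-size domain and codomain). In particular ψ is surjective.
Since ψ is surjective, we find the preimage of 31. The inverse of x ↦ x^35 on (ℤ/47ℤ)^× is x ↦ x^25, because 35·25 = 875 = 19·46 + 1 ≡ 1 (mod 46) and x^{46} = 1 for x ≠ 0 (Fermat). So ψ⁻¹(31) = 31^25 mod 47.
Repeated squaring mod 47: 31^1 ≡ 31, 31^2 ≡ 31² = 961 ≡ 21, 31^4 ≡ 21² = 441 ≡ 18, 31^8 ≡ 18² = 324 ≡ 42, 31^16 ≡ 42² = 1764 ≡ 25. Since 25 = 16 + 8 + 1, 31^25 ≡ 25·42·31: 25·42 = 1050 ≡ 16, then 16·31 = 496 ≡ 26. So 31^25 ≡ 26 (mod 47).
Hence ψ⁻¹(31) = 26.

26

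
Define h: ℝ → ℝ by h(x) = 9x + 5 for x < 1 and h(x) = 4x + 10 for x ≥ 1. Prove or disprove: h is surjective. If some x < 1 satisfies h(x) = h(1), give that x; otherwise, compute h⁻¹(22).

3

Both pieces are strictly increasing (slopes 9 and 4), so each is injective on its own interval.
The left piece maps (−∞, 1) onto (−∞, 14); the right piece maps [1, ∞) onto [14, ∞).
These images together cover ℝ, so h is surjective.
Because the two images are disjoint, no x < 1 has h(x) = h(1), so we compute h⁻¹(22): 22 lies in [14, ∞), so solve 4x + 10 = 22: x = (22 − 10)/4 = 3.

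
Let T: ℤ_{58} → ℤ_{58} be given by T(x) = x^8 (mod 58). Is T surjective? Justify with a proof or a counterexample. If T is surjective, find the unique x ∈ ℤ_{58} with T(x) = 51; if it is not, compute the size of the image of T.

16

T(3): Repeated squaring mod 58: 3^1 ≡ 3, 3^2 ≡ 3² = 9, 3^4 ≡ 9² = 81 ≡ 23, 3^8 ≡ 23² = 529 ≡ 7. So 3^8 ≡ 7 (mod 58).
T(7): Repeated squaring mod 58: 7^1 ≡ 7, 7^2 ≡ 7² = 49, 7^4 ≡ 49² = 2401 ≡ 23, 7^8 ≡ 23² = 529 ≡ 7. So 7^8 ≡ 7 (mod 58).
So T(3) = T(7) = 7 while 3 ≠ 7, hence T is not injective.
A non-injective map from the 58-element set ℤ_{58} to itself takes at most 57 distinct values, so it cannot be surjective. So T is not surjective.
Since T is not surjective, we determine |image(T)|. Computing x^8 mod 58 for each x (by repeated squaring, reducing mod 58 at every step), the values T(0), T(1), …, T(57) are: 0, 1, 24, 7, 54, 53, 52, 7, 20, 49, 54, 45, 30, 45, 52, 23, 16, 1, 16, 25, 20, 49, 36, 23, 24, 25, 36, 53, 30, 29, 30, 53, 36, 25, 24, 23, 36, 49, 20, 25, 16, 1, 16, 23, 52, 45, 30, 45, 54, 49, 20, 7, 52, 53, 54, 7, 24, 1.
The distinct values are {0, 1, 7, 16, 20, 23, 24, 25, 29, 30, 36, 45, 49, 52, 53, 54}; there are 16 of them.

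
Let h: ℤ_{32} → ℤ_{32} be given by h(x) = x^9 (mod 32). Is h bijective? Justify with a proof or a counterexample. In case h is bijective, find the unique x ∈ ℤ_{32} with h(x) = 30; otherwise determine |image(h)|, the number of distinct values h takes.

h(0) = 0^9 = 0.
h(2): Repeated squaring mod 32: 2^1 ≡ 2, 2^2 ≡ 2² = 4, 2^4 ≡ 4² = 16, 2^8 ≡ 16² = 256 ≡ 0. Since 9 = 8 + 1, 2^9 ≡ 0·2: 0·2 = 0. So 2^9 ≡ 0 (mod 32).
So h(0) = h(2) = 0 while 0 ≠ 2, thus h is not injective, hence not bijective.
Since h is not bijective, we determine |image(h)|. Computing x^9 mod 32 for each x (by repeated squaring, reducing mod 32 at every step), the values h(0), h(1), …, h(31) are: 0, 1, 0, 3, 0, 5, 0, 7, 0, 9, 0, 11, 0, 13, 0, 15, 0, 17, 0, 19, 0, 21, 0, 23, 0, 25, 0, 27, 0, 29, 0, 31.
The distinct values are {0, 1, 3, 5, 7, 9, 11, 13, 15, 17, 19, 21, 23, 25, 27, 29, 31}; there are 17 of them.

17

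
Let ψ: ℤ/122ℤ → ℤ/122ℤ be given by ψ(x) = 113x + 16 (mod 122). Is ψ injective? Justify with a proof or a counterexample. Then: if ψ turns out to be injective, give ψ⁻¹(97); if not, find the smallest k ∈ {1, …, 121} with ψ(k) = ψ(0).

Recall: ψ is injective if ψ(x_1) = ψ(x_2) implies x_1 = x_2.
Suppose ψ(x_1) = ψ(x_2) in ℤ/122ℤ. Then 113x_1 + 16 ≡ 113x_2 + 16 (mod 122), thus 113(x_1 − x_2) ≡ 0 (mod 122).
Since gcd(113, 122) = 1, 113 is invertible modulo 122, hence x_1 − x_2 ≡ 0 (mod 122), i.e. x_1 = x_2.
Thus ψ is injective.
We now compute 113⁻¹ mod 122 explicitly. Euclid's algorithm: 122 = 1·113 + 9, 113 = 12·9 + 5, 9 = 1·5 + 4, 5 = 1·4 + 1; back-substituting gives 1 = 27·113 − 25·122, so 113⁻¹ ≡ 27 (mod 122).
Since ψ is injective, we find ψ⁻¹(97): we need 113x ≡ 97 − 16 ≡ 81 (mod 122). Using 113⁻¹ = 27: x ≡ 27·81 = 2187 = 17·122 + 113, so x = 113.
Check: ψ(113) = 113·113 + 16 = 12785 = 104·122 + 97 ≡ 97 (mod 122).

113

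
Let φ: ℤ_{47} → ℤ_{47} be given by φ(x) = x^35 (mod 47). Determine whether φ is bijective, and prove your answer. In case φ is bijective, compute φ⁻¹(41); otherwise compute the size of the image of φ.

Since 47 is prime, the nonzero elements of ℤ_{47} form a cyclic group of order 46.
As gcd(35, 46) = 1, raising to the 35th power is a bijection on this group: if s^35 ≡ t^35 then (st^{−1})^35 = 1, and the only element of order dividing gcd(35, 46) = 1 is 1, so s = t.
With φ(0) = 0 this makes φ injective on all of ℤ_{47}, hence bijective (finite equal-size domain and codomain). In particular φ is bijective.
Since φ is bijective, we find the preimage of 41. The inverse of x ↦ x^35 on (ℤ_{47})^× is x ↦ x^25, because 35·25 = 875 = 19·46 + 1 ≡ 1 (mod 46) and x^{46} = 1 for x ≠ 0 (Fermat). So φ⁻¹(41) = 41^25 mod 47.
Repeated squaring mod 47: 41^1 ≡ 41, 41^2 ≡ 41² = 1681 ≡ 36, 41^4 ≡ 36² = 1296 ≡ 27, 41^8 ≡ 27² = 729 ≡ 24, 41^16 ≡ 24² = 576 ≡ 12. Since 25 = 16 + 8 + 1, 41^25 ≡ 12·24·41: 12·24 = 288 ≡ 6, then 6·41 = 246 ≡ 11. So 41^25 ≡ 11 (mod 47).
Hence φ⁻¹(41) = 11.

11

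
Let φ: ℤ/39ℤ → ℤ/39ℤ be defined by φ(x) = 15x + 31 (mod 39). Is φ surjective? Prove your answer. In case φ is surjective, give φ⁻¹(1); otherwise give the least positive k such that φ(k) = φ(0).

Since gcd(15, 39) = 3, we have 15x ≡ 0 (mod 3) for all x, so φ(x) ≡ 1 (mod 3).
But 0 ≢ 1 (mod 3), so 0 ∈ ℤ/39ℤ has no preimage. Therefore φ is not surjective.
Since φ is not surjective, we find the least positive k with φ(k) = φ(0): this means 15k ≡ 0 (mod 39), i.e. 39 ∣ 15k. Since gcd(15, 39) = 3, dividing through by 3 this holds exactly when 13 ∣ 5k, and as gcd(5, 13) = 1, exactly when 13 ∣ k.
The smallest positive such k is 13.

13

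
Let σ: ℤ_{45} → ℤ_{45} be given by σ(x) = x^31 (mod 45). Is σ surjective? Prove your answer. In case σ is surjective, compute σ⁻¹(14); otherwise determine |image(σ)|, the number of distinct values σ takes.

σ(0) = 0^31 = 0.
σ(15): Repeated squaring mod 45: 15^1 ≡ 15, 15^2 ≡ 15² = 225 ≡ 0, 15^4 ≡ 0² = 0, 15^8 ≡ 0² = 0, 15^16 ≡ 0² = 0. Since 31 = 16 + 8 + 4 + 2 + 1, 15^31 ≡ 0·0·0·0·15: 0·0 = 0, then 0·0 = 0, then 0·0 = 0, then 0·15 = 0. So 15^31 ≡ 0 (mod 45).
So σ(0) = σ(15) = 0 while 0 ≠ 15, hence σ is not injective.
A non-injective map from the 45-element set ℤ_{45} to itself takes at most 44 distinct values, so it cannot be surjective. Therefore σ is not surjective.
Since σ is not surjective, we determine |image(σ)|. Computing x^31 mod 45 for each x (by repeated squaring, reducing mod 45 at every step), the values σ(0), σ(1), …, σ(44) are: 0, 1, 38, 27, 4, 5, 36, 43, 17, 9, 10, 11, 18, 22, 14, 0, 16, 8, 27, 19, 20, 36, 13, 32, 9, 25, 26, 18, 37, 29, 0, 31, 23, 27, 34, 35, 36, 28, 2, 9, 40, 41, 18, 7, 44.
The distinct values are {0, 1, 2, 4, 5, 7, 8, 9, 10, 11, 13, 14, 16, 17, 18, 19, 20, 22, 23, 25, 26, 27, 28, 29, 31, 32, 34, 35, 36, 37, 38, 40, 41, 43, 44}; there are 35 of them.

35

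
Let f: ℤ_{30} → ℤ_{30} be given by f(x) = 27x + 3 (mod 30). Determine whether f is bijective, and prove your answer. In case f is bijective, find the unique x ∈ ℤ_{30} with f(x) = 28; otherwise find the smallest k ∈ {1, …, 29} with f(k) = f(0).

10

We have gcd(27, 30) = 3 > 1. Taking s = 0 and t = 10: f(0) = 3 and f(10) = 27·10 + 3 = 273 ≡ 3 (mod 30).
So f(0) = f(10) while 0 ≠ 10, therefore f is not injective, hence not bijective.
Since f is not bijective, we find the least positive k with f(k) = f(0): this means 27k ≡ 0 (mod 30), i.e. 30 ∣ 27k. Since gcd(27, 30) = 3, dividing through by 3 this holds exactly when 10 ∣ 9k, and as gcd(9, 10) = 1, exactly when 10 ∣ k.
The smallest positive such k is 10.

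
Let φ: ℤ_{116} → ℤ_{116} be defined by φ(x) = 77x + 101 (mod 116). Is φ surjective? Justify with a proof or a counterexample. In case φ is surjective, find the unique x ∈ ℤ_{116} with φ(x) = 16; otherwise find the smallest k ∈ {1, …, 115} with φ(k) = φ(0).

Since gcd(77, 116) = 1, 77 is invertible modulo 116. Euclid's algorithm: 116 = 1·77 + 39, 77 = 1·39 + 38, 39 = 1·38 + 1; back-substituting gives 1 = 113·77 − 75·116, so 77⁻¹ ≡ 113 (mod 116).
For any y ∈ ℤ_{116}, x = 113(y − 101) mod 116 satisfies φ(x) = 77·113(y − 101) + 101 ≡ y (since 77·113 ≡ 1 mod 116). So every y has a preimage.
Hence φ is surjective.
Since φ is surjective, we find φ⁻¹(16): we need 77x ≡ 16 − 101 ≡ 31 (mod 116). Using 77⁻¹ = 113: x ≡ 113·31 = 3503 = 30·116 + 23, so x = 23.
Check: φ(23) = 77·23 + 101 = 1872 = 16·116 + 16 ≡ 16 (mod 116).

23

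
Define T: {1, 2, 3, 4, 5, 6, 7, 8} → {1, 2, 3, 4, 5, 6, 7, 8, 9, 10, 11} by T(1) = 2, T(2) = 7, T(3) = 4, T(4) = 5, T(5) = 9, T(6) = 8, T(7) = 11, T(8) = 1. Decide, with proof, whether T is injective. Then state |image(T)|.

The values T(1), …, T(8) are 2, 7, 4, 5, 9, 8, 11, 1 — all distinct.
So T(s) = T(t) only when s = t, and T is injective.
The image of T is {1, 2, 4, 5, 7, 8, 9, 11}, which has 8 elements.

8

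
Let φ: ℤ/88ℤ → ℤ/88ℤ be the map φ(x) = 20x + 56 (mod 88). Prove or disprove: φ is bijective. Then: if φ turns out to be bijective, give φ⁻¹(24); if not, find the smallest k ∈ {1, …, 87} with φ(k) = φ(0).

We have gcd(20, 88) = 4 > 1. Taking x_1 = 0 and x_2 = 22: φ(0) = 56 and φ(22) = 20·22 + 56 = 496 ≡ 56 (mod 88).
So φ(0) = φ(22) while 0 ≠ 22, so φ is not injective, hence not bijective.
Since φ is not bijective, we find the least positive k with φ(k) = φ(0): this means 20k ≡ 0 (mod 88), i.e. 88 ∣ 20k. Since gcd(20, 88) = 4, dividing through by 4 this holds exactly when 22 ∣ 5k, and as gcd(5, 22) = 1, exactly when 22 ∣ k.
The smallest positive such k is 22.

22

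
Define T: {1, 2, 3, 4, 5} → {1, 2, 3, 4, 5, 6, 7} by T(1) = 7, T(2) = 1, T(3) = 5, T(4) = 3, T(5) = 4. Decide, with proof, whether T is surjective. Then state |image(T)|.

5

No element maps to 2, so T is not surjective.
The image of T is {1, 3, 4, 5, 7}, which has 5 elements.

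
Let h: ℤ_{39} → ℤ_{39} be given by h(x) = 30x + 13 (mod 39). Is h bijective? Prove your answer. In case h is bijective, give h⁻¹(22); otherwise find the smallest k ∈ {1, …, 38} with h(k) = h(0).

13

Recall: injectivity means: for all u, v in the domain, h(u) = h(v) implies u = v.
We have gcd(30, 39) = 3 > 1. Taking u = 0 and v = 13: h(0) = 13 and h(13) = 30·13 + 13 = 403 ≡ 13 (mod 39).
So h(0) = h(13) while 0 ≠ 13, thus h is not injective, hence not bijective.
Since h is not bijective, we find the least positive k with h(k) = h(0): this means 30k ≡ 0 (mod 39), i.e. 39 ∣ 30k. Since gcd(30, 39) = 3, dividing through by 3 this holds exactly when 13 ∣ 10k, and as gcd(10, 13) = 1, exactly when 13 ∣ k.
The smallest positive such k is 13.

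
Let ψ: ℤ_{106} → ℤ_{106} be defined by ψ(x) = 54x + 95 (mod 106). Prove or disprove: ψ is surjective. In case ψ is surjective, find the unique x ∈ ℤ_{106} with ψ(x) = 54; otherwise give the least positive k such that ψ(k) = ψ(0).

53

Recall: surjectivity means every element of the codomain has a preimage under ψ.
Since gcd(54, 106) = 2, we have 54x ≡ 0 (mod 2) for all x, so ψ(x) ≡ 1 (mod 2).
But 0 ≢ 1 (mod 2), so 0 ∈ ℤ_{106} has no preimage. Thus ψ is not surjective.
Since ψ is not surjective, we find the least positive k with ψ(k) = ψ(0): this means 54k ≡ 0 (mod 106), i.e. 106 ∣ 54k. Since gcd(54, 106) = 2, dividing through by 2 this holds exactly when 53 ∣ 27k, and as gcd(27, 53) = 1, exactly when 53 ∣ k.
The smallest positive such k is 53.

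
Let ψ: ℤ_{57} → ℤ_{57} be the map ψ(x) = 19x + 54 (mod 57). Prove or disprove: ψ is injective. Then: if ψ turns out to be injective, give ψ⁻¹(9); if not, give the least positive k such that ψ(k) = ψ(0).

3

Recall: ψ is injective when ψ(a) = ψ(b) forces a = b.
We have gcd(19, 57) = 19 > 1. Taking a = 0 and b = 3: ψ(0) = 54 and ψ(3) = 19·3 + 54 = 111 ≡ 54 (mod 57).
So ψ(0) = ψ(3) while 0 ≠ 3, thus ψ is not injective.
Since ψ is not injective, we find the least positive k with ψ(k) = ψ(0): this means 19k ≡ 0 (mod 57), i.e. 57 ∣ 19k. Since gcd(19, 57) = 19, dividing through by 19 this holds exactly when 3 ∣ k.
The smallest positive such k is 3.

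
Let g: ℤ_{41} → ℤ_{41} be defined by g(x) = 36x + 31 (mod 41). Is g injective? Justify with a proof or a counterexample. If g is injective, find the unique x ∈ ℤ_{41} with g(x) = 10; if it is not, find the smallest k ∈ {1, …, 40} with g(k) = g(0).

Recall that g is injective if g(x_1) = g(x_2) implies x_1 = x_2.
If g(x_1) = g(x_2), then 36x_1 ≡ 36x_2 (mod 41). Because gcd(36, 41) = 1, we may cancel 36 to get x_1 ≡ x_2 (mod 41).
Thus g is injective.
We now compute 36⁻¹ mod 41 explicitly. Euclid's algorithm: 41 = 1·36 + 5, 36 = 7·5 + 1; back-substituting gives 1 = 8·36 − 7·41, so 36⁻¹ ≡ 8 (mod 41).
Since g is injective, we compute g⁻¹(10): solve 36x + 31 ≡ 10 (mod 41), i.e. 36x ≡ 20 (mod 41).
Multiplying by 36⁻¹ = 8 gives x ≡ 8·20 = 160 = 3·41 + 37 ≡ 37 (mod 41).
Check: g(37) = 36·37 + 31 = 1363 = 33·41 + 10 ≡ 10 (mod 41).

37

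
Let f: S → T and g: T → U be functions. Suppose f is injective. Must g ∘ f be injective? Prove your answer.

not injective

No. Take S = T = U = {0, 1}, f = identity (injective), and g(x) = 0 for every x.
Then (g ∘ f)(0) = 0 = (g ∘ f)(1) with 0 ≠ 1, so g ∘ f is not injective.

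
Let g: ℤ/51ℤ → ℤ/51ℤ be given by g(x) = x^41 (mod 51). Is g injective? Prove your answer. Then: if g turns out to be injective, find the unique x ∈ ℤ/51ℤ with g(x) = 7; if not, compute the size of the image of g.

10

Computing x^41 mod 51 for each x (by repeated squaring, reducing mod 51 at every step), the values g(0), g(1), …, g(50) are: 0, 1, 2, 48, 4, 29, 45, 10, 8, 9, 7, 23, 39, 13, 20, 15, 16, 17, 18, 19, 14, 21, 46, 11, 27, 25, 26, 24, 40, 5, 30, 37, 32, 33, 34, 35, 36, 31, 38, 12, 28, 44, 42, 43, 41, 6, 22, 47, 3, 49, 50.
Every element of ℤ/51ℤ appears exactly once in this list, so g is a bijection, and in particular injective.
Since g is injective, we read off the preimage of 7 from the same table: g(10) = 7, so g⁻¹(7) = 10.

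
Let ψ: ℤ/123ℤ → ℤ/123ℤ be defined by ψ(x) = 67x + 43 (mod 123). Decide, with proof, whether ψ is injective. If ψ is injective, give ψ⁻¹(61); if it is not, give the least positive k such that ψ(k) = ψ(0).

48

Recall: ψ is injective when ψ(s) = ψ(t) forces s = t.
Suppose ψ(s) = ψ(t) in ℤ/123ℤ. Then 67s + 43 ≡ 67t + 43 (mod 123), therefore 67(s − t) ≡ 0 (mod 123).
Since gcd(67, 123) = 1, 67 is invertible modulo 123, therefore s − t ≡ 0 (mod 123), i.e. s = t.
Hence ψ is injective.
We now compute 67⁻¹ mod 123 explicitly. Euclid's algorithm: 123 = 1·67 + 56, 67 = 1·56 + 11, 56 = 5·11 + 1; back-substituting gives 1 = 112·67 − 61·123, so 67⁻¹ ≡ 112 (mod 123).
Since ψ is injective, we find ψ⁻¹(61): we need 67x ≡ 61 − 43 ≡ 18 (mod 123). Using 67⁻¹ = 112: x ≡ 112·18 = 2016 = 16·123 + 48, so x = 48.
Check: ψ(48) = 67·48 + 43 = 3259 = 26·123 + 61 ≡ 61 (mod 123).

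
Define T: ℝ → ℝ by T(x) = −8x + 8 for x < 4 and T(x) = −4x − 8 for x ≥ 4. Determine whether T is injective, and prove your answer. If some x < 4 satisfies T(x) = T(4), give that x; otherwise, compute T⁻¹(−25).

17/4

Both pieces are strictly decreasing (slopes −8 and −4), so each is injective on its own interval.
The left piece maps (−∞, 4) onto (−24, ∞); the right piece maps [4, ∞) onto (−∞, −24].
These images are disjoint, so no value is attained by both pieces. Therefore T is injective.
Because the two images are disjoint, no x < 4 has T(x) = T(4), so we compute T⁻¹(−25): −25 lies in (−∞, −24], so solve −4x − 8 = −25: x = (−25 + 8)/(−4) = 17/4.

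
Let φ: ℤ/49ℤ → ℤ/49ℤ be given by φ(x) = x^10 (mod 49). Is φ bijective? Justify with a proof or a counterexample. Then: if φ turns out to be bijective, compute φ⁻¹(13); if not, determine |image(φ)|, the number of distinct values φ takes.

22

φ(0) = 0^10 = 0.
φ(7): Repeated squaring mod 49: 7^1 ≡ 7, 7^2 ≡ 7² = 49 ≡ 0, 7^4 ≡ 0² = 0, 7^8 ≡ 0² = 0. Since 10 = 8 + 2, 7^10 ≡ 0·0: 0·0 = 0. So 7^10 ≡ 0 (mod 49).
So φ(0) = φ(7) = 0 while 0 ≠ 7, hence φ is not injective, hence not bijective.
Since φ is not bijective, we determine |image(φ)|. Computing x^10 mod 49 for each x (by repeated squaring, reducing mod 49 at every step), the values φ(0), φ(1), …, φ(48) are: 0, 1, 44, 4, 25, 23, 29, 0, 22, 16, 32, 46, 2, 8, 0, 43, 37, 11, 18, 30, 36, 0, 15, 9, 39, 39, 9, 15, 0, 36, 30, 18, 11, 37, 43, 0, 8, 2, 46, 32, 16, 22, 0, 29, 23, 25, 4, 44, 1.
The distinct values are {0, 1, 2, 4, 8, 9, 11, 15, 16, 18, 22, 23, 25, 29, 30, 32, 36, 37, 39, 43, 44, 46}; there are 22 of them.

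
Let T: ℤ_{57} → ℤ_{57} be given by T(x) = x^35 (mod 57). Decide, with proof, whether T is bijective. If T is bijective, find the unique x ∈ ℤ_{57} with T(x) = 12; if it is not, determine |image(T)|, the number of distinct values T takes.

27

Computing x^35 mod 57 for each x (by repeated squaring, reducing mod 57 at every step), the values T(0), T(1), …, T(56) are: 0, 1, 29, 51, 43, 23, 54, 49, 50, 36, 40, 26, 27, 22, 53, 33, 25, 47, 18, 19, 20, 48, 13, 5, 42, 16, 11, 12, 55, 2, 45, 46, 41, 15, 52, 44, 9, 37, 38, 39, 10, 32, 24, 4, 35, 30, 31, 17, 21, 7, 8, 3, 34, 14, 6, 28, 56.
Every element of ℤ_{57} appears exactly once in this list, so T is a bijection, and in particular bijective.
Since T is bijective, we read off the preimage of 12 from the same table: T(27) = 12, so T⁻¹(12) = 27.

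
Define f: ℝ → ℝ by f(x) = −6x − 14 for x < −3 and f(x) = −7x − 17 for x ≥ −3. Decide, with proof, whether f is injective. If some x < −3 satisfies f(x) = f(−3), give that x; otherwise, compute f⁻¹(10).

-4

Both pieces are strictly decreasing (slopes −6 and −7), so each is injective on its own interval.
The left piece maps (−∞, −3) onto (4, ∞); the right piece maps [−3, ∞) onto (−∞, 4].
These images are disjoint, so no value is attained by both pieces. Hence f is injective.
Because the two images are disjoint, no x < −3 has f(x) = f(−3), so we compute f⁻¹(10): 10 lies in (4, ∞), so solve −6x − 14 = 10: x = (10 + 14)/(−6) = −4.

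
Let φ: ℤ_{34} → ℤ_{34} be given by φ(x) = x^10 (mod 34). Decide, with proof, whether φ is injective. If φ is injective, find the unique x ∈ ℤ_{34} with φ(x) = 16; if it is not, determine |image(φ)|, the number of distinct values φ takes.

φ(16): Repeated squaring mod 34: 16^1 ≡ 16, 16^2 ≡ 16² = 256 ≡ 18, 16^4 ≡ 18² = 324 ≡ 18, 16^8 ≡ 18² = 324 ≡ 18. Since 10 = 8 + 2, 16^10 ≡ 18·18: 18·18 = 324 ≡ 18. So 16^10 ≡ 18 (mod 34).
φ(18): Repeated squaring mod 34: 18^1 ≡ 18, 18^2 ≡ 18² = 324 ≡ 18, 18^4 ≡ 18² = 324 ≡ 18, 18^8 ≡ 18² = 324 ≡ 18. Since 10 = 8 + 2, 18^10 ≡ 18·18: 18·18 = 324 ≡ 18. So 18^10 ≡ 18 (mod 34).
So φ(16) = φ(18) = 18 while 16 ≠ 18, hence φ is not injective.
Since φ is not injective, we determine |image(φ)|. Computing x^10 mod 34 for each x (by repeated squaring, reducing mod 34 at every step), the values φ(0), φ(1), …, φ(33) are: 0, 1, 4, 25, 16, 9, 32, 19, 30, 13, 2, 15, 26, 33, 8, 21, 18, 17, 18, 21, 8, 33, 26, 15, 2, 13, 30, 19, 32, 9, 16, 25, 4, 1.
The distinct values are {0, 1, 2, 4, 8, 9, 13, 15, 16, 17, 18, 19, 21, 25, 26, 30, 32, 33}; there are 18 of them.

18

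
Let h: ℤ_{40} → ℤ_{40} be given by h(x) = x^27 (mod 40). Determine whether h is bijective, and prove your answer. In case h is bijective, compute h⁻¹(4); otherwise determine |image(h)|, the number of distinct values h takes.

h(0) = 0^27 = 0.
h(10): Repeated squaring mod 40: 10^1 ≡ 10, 10^2 ≡ 10² = 100 ≡ 20, 10^4 ≡ 20² = 400 ≡ 0, 10^8 ≡ 0² = 0, 10^16 ≡ 0² = 0. Since 27 = 16 + 8 + 2 + 1, 10^27 ≡ 0·0·20·10: 0·0 = 0, then 0·20 = 0, then 0·10 = 0. So 10^27 ≡ 0 (mod 40).
So h(0) = h(10) = 0 while 0 ≠ 10, so h is not injective, hence not bijective.
Since h is not bijective, we determine |image(h)|. Computing x^27 mod 40 for each x (by repeated squaring, reducing mod 40 at every step), the values h(0), h(1), …, h(39) are: 0, 1, 8, 27, 24, 5, 16, 23, 32, 9, 0, 11, 8, 37, 24, 15, 16, 33, 32, 19, 0, 21, 8, 7, 24, 25, 16, 3, 32, 29, 0, 31, 8, 17, 24, 35, 16, 13, 32, 39.
The distinct values are {0, 1, 3, 5, 7, 8, 9, 11, 13, 15, 16, 17, 19, 21, 23, 24, 25, 27, 29, 31, 32, 33, 35, 37, 39}; there are 25 of them.

25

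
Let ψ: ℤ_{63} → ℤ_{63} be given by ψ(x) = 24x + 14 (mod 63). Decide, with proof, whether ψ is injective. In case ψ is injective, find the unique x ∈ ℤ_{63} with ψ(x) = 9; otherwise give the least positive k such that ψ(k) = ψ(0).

21

By definition, ψ is injective when ψ(a) = ψ(b) forces a = b.
We have gcd(24, 63) = 3 > 1. Taking a = 0 and b = 21: ψ(0) = 14 and ψ(21) = 24·21 + 14 = 518 ≡ 14 (mod 63).
So ψ(0) = ψ(21) while 0 ≠ 21, so ψ is not injective.
Since ψ is not injective, we find the least positive k with ψ(k) = ψ(0): this means 24k ≡ 0 (mod 63), i.e. 63 ∣ 24k. Since gcd(24, 63) = 3, dividing through by 3 this holds exactly when 21 ∣ 8k, and as gcd(8, 21) = 1, exactly when 21 ∣ k.
The smallest positive such k is 21.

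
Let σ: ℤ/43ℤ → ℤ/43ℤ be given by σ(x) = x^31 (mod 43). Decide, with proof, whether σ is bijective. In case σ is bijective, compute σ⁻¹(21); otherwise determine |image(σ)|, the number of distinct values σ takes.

Since 43 is prime, the nonzero elements of ℤ/43ℤ form a cyclic group of order 42.
As gcd(31, 42) = 1, raising to the 31st power is a bijection on this group: if s^31 ≡ t^31 then (st^{−1})^31 = 1, and the only element of order dividing gcd(31, 42) = 1 is 1, so s = t.
With σ(0) = 0 this makes σ injective on all of ℤ/43ℤ, hence bijective (finite equal-size domain and codomain). In particular σ is bijective.
Since σ is bijective, we find the preimage of 21. The inverse of x ↦ x^31 on (ℤ/43ℤ)^× is x ↦ x^19, because 31·19 = 589 = 14·42 + 1 ≡ 1 (mod 42) and x^{42} = 1 for x ≠ 0 (Fermat). So σ⁻¹(21) = 21^19 mod 43.
Repeated squaring mod 43: 21^1 ≡ 21, 21^2 ≡ 21² = 441 ≡ 11, 21^4 ≡ 11² = 121 ≡ 35, 21^8 ≡ 35² = 1225 ≡ 21, 21^16 ≡ 21² = 441 ≡ 11. Since 19 = 16 + 2 + 1, 21^19 ≡ 11·11·21: 11·11 = 121 ≡ 35, then 35·21 = 735 ≡ 4. So 21^19 ≡ 4 (mod 43).
Hence σ⁻¹(21) = 4.

4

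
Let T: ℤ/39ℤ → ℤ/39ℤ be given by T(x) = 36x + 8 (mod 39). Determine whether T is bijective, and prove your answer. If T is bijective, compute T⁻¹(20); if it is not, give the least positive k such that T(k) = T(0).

We have gcd(36, 39) = 3 > 1. Taking x_1 = 0 and x_2 = 13: T(0) = 8 and T(13) = 36·13 + 8 = 476 ≡ 8 (mod 39).
So T(0) = T(13) while 0 ≠ 13, thus T is not injective, hence not bijective.
Since T is not bijective, we find the least positive k with T(k) = T(0): this means 36k ≡ 0 (mod 39), i.e. 39 ∣ 36k. Since gcd(36, 39) = 3, dividing through by 3 this holds exactly when 13 ∣ 12k, and as gcd(12, 13) = 1, exactly when 13 ∣ k.
The smallest positive such k is 13.

13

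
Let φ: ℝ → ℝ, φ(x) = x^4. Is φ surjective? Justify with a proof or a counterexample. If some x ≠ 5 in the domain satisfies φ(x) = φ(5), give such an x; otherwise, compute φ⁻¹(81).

-5

Since 4 is even, x^4 ≥ 0 for all x ∈ ℝ, so −1 ∈ ℝ has no preimage. So φ is not surjective.
For the follow-up, such an x exists: taking x = −5 ∈ ℝ gives φ(−5) = 625 = φ(5) with −5 ≠ 5.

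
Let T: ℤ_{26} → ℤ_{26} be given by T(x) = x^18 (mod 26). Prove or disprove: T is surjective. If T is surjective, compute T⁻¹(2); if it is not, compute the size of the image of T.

6

T(1) = 1^18 = 1.
T(3): Repeated squaring mod 26: 3^1 ≡ 3, 3^2 ≡ 3² = 9, 3^4 ≡ 9² = 81 ≡ 3, 3^8 ≡ 3² = 9, 3^16 ≡ 9² = 81 ≡ 3. Since 18 = 16 + 2, 3^18 ≡ 3·9: 3·9 = 27 ≡ 1. So 3^18 ≡ 1 (mod 26).
So T(1) = T(3) = 1 while 1 ≠ 3, thus T is not injective.
A non-injective map from the 26-element set ℤ_{26} to itself takes at most 25 distinct values, so it cannot be surjective. So T is not surjective.
Since T is not surjective, we determine |image(T)|. Computing x^18 mod 26 for each x (by repeated squaring, reducing mod 26 at every step), the values T(0), T(1), …, T(25) are: 0, 1, 12, 1, 14, 25, 12, 25, 12, 1, 14, 25, 14, 13, 14, 25, 14, 1, 12, 25, 12, 25, 14, 1, 12, 1.
The distinct values are {0, 1, 12, 13, 14, 25}; there are 6 of them.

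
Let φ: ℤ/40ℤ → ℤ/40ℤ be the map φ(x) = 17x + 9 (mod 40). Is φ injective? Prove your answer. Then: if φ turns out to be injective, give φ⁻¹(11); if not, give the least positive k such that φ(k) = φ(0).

26

Recall that φ is injective if φ(x_1) = φ(x_2) implies x_1 = x_2.
Suppose φ(x_1) = φ(x_2) in ℤ/40ℤ. Then 17x_1 + 9 ≡ 17x_2 + 9 (mod 40), so 17(x_1 − x_2) ≡ 0 (mod 40).
Since gcd(17, 40) = 1, 17 is invertible modulo 40, hence x_1 − x_2 ≡ 0 (mod 40), i.e. x_1 = x_2.
Thus φ is injective.
We now compute 17⁻¹ mod 40 explicitly. Euclid's algorithm: 40 = 2·17 + 6, 17 = 2·6 + 5, 6 = 1·5 + 1; back-substituting gives 1 = 33·17 − 14·40, so 17⁻¹ ≡ 33 (mod 40).
Since φ is injective, we compute φ⁻¹(11): solve 17x + 9 ≡ 11 (mod 40), i.e. 17x ≡ 2 (mod 40).
Multiplying by 17⁻¹ = 33 gives x ≡ 33·2 = 66 = 1·40 + 26 ≡ 26 (mod 40).
Check: φ(26) = 17·26 + 9 = 451 = 11·40 + 11 ≡ 11 (mod 40).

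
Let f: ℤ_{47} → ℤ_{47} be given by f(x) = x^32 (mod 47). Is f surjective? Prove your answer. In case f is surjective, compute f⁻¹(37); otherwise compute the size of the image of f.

24

f(23): Repeated squaring mod 47: 23^1 ≡ 23, 23^2 ≡ 23² = 529 ≡ 12, 23^4 ≡ 12² = 144 ≡ 3, 23^8 ≡ 3² = 9, 23^16 ≡ 9² = 81 ≡ 34, 23^32 ≡ 34² = 1156 ≡ 28. So 23^32 ≡ 28 (mod 47).
f(24): Repeated squaring mod 47: 24^1 ≡ 24, 24^2 ≡ 24² = 576 ≡ 12, 24^4 ≡ 12² = 144 ≡ 3, 24^8 ≡ 3² = 9, 24^16 ≡ 9² = 81 ≡ 34, 24^32 ≡ 34² = 1156 ≡ 28. So 24^32 ≡ 28 (mod 47).
So f(23) = f(24) = 28 while 23 ≠ 24, so f is not injective.
A non-injective map from the 47-element set ℤ_{47} to itself takes at most 46 distinct values, so it cannot be surjective. Thus f is not surjective.
Since f is not surjective, we determine |image(f)|. Computing x^32 mod 47 for each x (by repeated squaring, reducing mod 47 at every step), the values f(0), f(1), …, f(46) are: 0, 1, 42, 37, 25, 7, 3, 18, 16, 6, 12, 9, 32, 36, 4, 24, 14, 21, 17, 27, 34, 8, 2, 28, 28, 2, 8, 34, 27, 17, 21, 14, 24, 4, 36, 32, 9, 12, 6, 16, 18, 3, 7, 25, 37, 42, 1.
The distinct values are {0, 1, 2, 3, 4, 6, 7, 8, 9, 12, 14, 16, 17, 18, 21, 24, 25, 27, 28, 32, 34, 36, 37, 42}; there are 24 of them.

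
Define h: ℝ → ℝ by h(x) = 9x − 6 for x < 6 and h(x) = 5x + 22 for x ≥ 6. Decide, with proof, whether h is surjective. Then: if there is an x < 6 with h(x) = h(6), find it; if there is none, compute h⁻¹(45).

Both pieces are strictly increasing (slopes 9 and 5), so each is injective on its own interval.
The left piece maps (−∞, 6) onto (−∞, 48); the right piece maps [6, ∞) onto [52, ∞).
The union (−∞, 48) ∪ [52, ∞) omits the interval between 48 and 52; in particular 48 has no preimage. So h is not surjective.
Because the two images are disjoint, no x < 6 has h(x) = h(6), so we compute h⁻¹(45): 45 lies in (−∞, 48), so solve 9x − 6 = 45: x = (45 + 6)/9 = 17/3.

17/3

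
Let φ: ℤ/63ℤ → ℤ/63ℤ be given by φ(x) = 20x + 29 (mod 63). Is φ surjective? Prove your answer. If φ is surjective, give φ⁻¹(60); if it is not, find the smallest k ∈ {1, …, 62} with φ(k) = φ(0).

11

By definition, surjectivity means every element of the codomain has a preimage under φ.
Since gcd(20, 63) = 1, 20 is invertible modulo 63. Euclid's algorithm: 63 = 3·20 + 3, 20 = 6·3 + 2, 3 = 1·2 + 1; back-substituting gives 1 = 41·20 − 13·63, so 20⁻¹ ≡ 41 (mod 63).
Then y ↦ 41(y − 29) is a two-sided inverse to φ, so every y ∈ ℤ/63ℤ has a preimage.
Hence φ is surjective.
Since φ is surjective, we find φ⁻¹(60): we need 20x ≡ 60 − 29 ≡ 31 (mod 63). Using 20⁻¹ = 41: x ≡ 41·31 = 1271 = 20·63 + 11, so x = 11.
Check: φ(11) = 20·11 + 29 = 249 = 3·63 + 60 ≡ 60 (mod 63).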